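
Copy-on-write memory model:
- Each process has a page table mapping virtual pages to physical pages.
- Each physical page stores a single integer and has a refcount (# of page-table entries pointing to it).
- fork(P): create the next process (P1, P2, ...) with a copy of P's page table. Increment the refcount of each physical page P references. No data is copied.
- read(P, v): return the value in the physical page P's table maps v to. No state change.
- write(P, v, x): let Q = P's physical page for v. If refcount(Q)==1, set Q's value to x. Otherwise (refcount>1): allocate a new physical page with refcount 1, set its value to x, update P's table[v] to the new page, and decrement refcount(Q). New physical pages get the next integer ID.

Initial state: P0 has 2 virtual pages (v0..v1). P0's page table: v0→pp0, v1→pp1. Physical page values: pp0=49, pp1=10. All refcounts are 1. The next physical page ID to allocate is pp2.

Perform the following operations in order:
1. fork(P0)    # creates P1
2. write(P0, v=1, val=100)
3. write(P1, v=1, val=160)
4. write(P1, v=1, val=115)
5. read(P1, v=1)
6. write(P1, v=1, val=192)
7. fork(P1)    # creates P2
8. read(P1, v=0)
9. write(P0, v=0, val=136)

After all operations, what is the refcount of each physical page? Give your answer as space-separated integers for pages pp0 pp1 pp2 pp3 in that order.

Answer: 2 2 1 1

Derivation:
Op 1: fork(P0) -> P1. 2 ppages; refcounts: pp0:2 pp1:2
Op 2: write(P0, v1, 100). refcount(pp1)=2>1 -> COPY to pp2. 3 ppages; refcounts: pp0:2 pp1:1 pp2:1
Op 3: write(P1, v1, 160). refcount(pp1)=1 -> write in place. 3 ppages; refcounts: pp0:2 pp1:1 pp2:1
Op 4: write(P1, v1, 115). refcount(pp1)=1 -> write in place. 3 ppages; refcounts: pp0:2 pp1:1 pp2:1
Op 5: read(P1, v1) -> 115. No state change.
Op 6: write(P1, v1, 192). refcount(pp1)=1 -> write in place. 3 ppages; refcounts: pp0:2 pp1:1 pp2:1
Op 7: fork(P1) -> P2. 3 ppages; refcounts: pp0:3 pp1:2 pp2:1
Op 8: read(P1, v0) -> 49. No state change.
Op 9: write(P0, v0, 136). refcount(pp0)=3>1 -> COPY to pp3. 4 ppages; refcounts: pp0:2 pp1:2 pp2:1 pp3:1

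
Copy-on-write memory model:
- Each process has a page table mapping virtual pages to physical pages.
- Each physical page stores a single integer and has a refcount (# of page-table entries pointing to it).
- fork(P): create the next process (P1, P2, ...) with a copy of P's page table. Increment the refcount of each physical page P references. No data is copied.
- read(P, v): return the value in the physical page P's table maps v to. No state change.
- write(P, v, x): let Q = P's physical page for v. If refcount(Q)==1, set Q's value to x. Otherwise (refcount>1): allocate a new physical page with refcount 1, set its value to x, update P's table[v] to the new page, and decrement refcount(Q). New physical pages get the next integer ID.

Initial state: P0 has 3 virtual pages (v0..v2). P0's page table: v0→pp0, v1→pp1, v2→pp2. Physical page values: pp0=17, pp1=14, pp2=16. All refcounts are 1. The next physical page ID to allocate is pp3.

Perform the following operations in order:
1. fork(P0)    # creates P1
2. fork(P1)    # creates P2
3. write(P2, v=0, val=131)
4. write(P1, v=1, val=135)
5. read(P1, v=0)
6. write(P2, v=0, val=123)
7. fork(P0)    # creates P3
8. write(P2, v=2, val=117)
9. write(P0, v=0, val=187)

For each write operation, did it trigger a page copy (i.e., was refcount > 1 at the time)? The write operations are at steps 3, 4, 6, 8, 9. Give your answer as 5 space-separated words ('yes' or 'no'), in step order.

Op 1: fork(P0) -> P1. 3 ppages; refcounts: pp0:2 pp1:2 pp2:2
Op 2: fork(P1) -> P2. 3 ppages; refcounts: pp0:3 pp1:3 pp2:3
Op 3: write(P2, v0, 131). refcount(pp0)=3>1 -> COPY to pp3. 4 ppages; refcounts: pp0:2 pp1:3 pp2:3 pp3:1
Op 4: write(P1, v1, 135). refcount(pp1)=3>1 -> COPY to pp4. 5 ppages; refcounts: pp0:2 pp1:2 pp2:3 pp3:1 pp4:1
Op 5: read(P1, v0) -> 17. No state change.
Op 6: write(P2, v0, 123). refcount(pp3)=1 -> write in place. 5 ppages; refcounts: pp0:2 pp1:2 pp2:3 pp3:1 pp4:1
Op 7: fork(P0) -> P3. 5 ppages; refcounts: pp0:3 pp1:3 pp2:4 pp3:1 pp4:1
Op 8: write(P2, v2, 117). refcount(pp2)=4>1 -> COPY to pp5. 6 ppages; refcounts: pp0:3 pp1:3 pp2:3 pp3:1 pp4:1 pp5:1
Op 9: write(P0, v0, 187). refcount(pp0)=3>1 -> COPY to pp6. 7 ppages; refcounts: pp0:2 pp1:3 pp2:3 pp3:1 pp4:1 pp5:1 pp6:1

yes yes no yes yes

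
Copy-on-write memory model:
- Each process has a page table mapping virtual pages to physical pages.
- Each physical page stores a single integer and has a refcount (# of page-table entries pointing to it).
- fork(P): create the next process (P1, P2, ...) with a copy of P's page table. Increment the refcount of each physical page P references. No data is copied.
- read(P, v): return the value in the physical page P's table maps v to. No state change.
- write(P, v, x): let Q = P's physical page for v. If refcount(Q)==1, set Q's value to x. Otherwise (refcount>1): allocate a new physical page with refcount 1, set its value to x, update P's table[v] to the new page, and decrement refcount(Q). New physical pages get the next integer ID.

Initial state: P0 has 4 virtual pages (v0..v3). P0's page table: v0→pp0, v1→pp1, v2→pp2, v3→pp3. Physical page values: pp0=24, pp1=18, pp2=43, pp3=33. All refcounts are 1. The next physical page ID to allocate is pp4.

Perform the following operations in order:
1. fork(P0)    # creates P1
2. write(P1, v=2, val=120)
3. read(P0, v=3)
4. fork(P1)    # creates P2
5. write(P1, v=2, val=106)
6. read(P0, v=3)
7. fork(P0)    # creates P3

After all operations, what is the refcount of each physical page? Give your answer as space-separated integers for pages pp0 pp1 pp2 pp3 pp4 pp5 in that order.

Answer: 4 4 2 4 1 1

Derivation:
Op 1: fork(P0) -> P1. 4 ppages; refcounts: pp0:2 pp1:2 pp2:2 pp3:2
Op 2: write(P1, v2, 120). refcount(pp2)=2>1 -> COPY to pp4. 5 ppages; refcounts: pp0:2 pp1:2 pp2:1 pp3:2 pp4:1
Op 3: read(P0, v3) -> 33. No state change.
Op 4: fork(P1) -> P2. 5 ppages; refcounts: pp0:3 pp1:3 pp2:1 pp3:3 pp4:2
Op 5: write(P1, v2, 106). refcount(pp4)=2>1 -> COPY to pp5. 6 ppages; refcounts: pp0:3 pp1:3 pp2:1 pp3:3 pp4:1 pp5:1
Op 6: read(P0, v3) -> 33. No state change.
Op 7: fork(P0) -> P3. 6 ppages; refcounts: pp0:4 pp1:4 pp2:2 pp3:4 pp4:1 pp5:1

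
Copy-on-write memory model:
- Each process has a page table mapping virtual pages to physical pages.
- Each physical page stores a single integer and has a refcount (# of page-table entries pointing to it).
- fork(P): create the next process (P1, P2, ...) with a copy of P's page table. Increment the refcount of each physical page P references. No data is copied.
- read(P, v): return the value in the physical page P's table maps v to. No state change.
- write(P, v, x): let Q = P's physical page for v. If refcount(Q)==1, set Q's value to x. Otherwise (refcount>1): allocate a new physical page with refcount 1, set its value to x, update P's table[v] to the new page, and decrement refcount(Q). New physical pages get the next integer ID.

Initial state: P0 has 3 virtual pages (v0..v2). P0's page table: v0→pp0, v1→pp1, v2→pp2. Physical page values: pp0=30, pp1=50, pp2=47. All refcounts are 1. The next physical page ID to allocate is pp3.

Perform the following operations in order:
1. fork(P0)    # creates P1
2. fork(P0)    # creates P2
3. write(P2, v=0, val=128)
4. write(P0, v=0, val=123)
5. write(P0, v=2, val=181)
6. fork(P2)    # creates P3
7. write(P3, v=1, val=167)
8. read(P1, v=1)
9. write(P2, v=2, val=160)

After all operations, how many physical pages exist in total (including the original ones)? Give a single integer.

Answer: 8

Derivation:
Op 1: fork(P0) -> P1. 3 ppages; refcounts: pp0:2 pp1:2 pp2:2
Op 2: fork(P0) -> P2. 3 ppages; refcounts: pp0:3 pp1:3 pp2:3
Op 3: write(P2, v0, 128). refcount(pp0)=3>1 -> COPY to pp3. 4 ppages; refcounts: pp0:2 pp1:3 pp2:3 pp3:1
Op 4: write(P0, v0, 123). refcount(pp0)=2>1 -> COPY to pp4. 5 ppages; refcounts: pp0:1 pp1:3 pp2:3 pp3:1 pp4:1
Op 5: write(P0, v2, 181). refcount(pp2)=3>1 -> COPY to pp5. 6 ppages; refcounts: pp0:1 pp1:3 pp2:2 pp3:1 pp4:1 pp5:1
Op 6: fork(P2) -> P3. 6 ppages; refcounts: pp0:1 pp1:4 pp2:3 pp3:2 pp4:1 pp5:1
Op 7: write(P3, v1, 167). refcount(pp1)=4>1 -> COPY to pp6. 7 ppages; refcounts: pp0:1 pp1:3 pp2:3 pp3:2 pp4:1 pp5:1 pp6:1
Op 8: read(P1, v1) -> 50. No state change.
Op 9: write(P2, v2, 160). refcount(pp2)=3>1 -> COPY to pp7. 8 ppages; refcounts: pp0:1 pp1:3 pp2:2 pp3:2 pp4:1 pp5:1 pp6:1 pp7:1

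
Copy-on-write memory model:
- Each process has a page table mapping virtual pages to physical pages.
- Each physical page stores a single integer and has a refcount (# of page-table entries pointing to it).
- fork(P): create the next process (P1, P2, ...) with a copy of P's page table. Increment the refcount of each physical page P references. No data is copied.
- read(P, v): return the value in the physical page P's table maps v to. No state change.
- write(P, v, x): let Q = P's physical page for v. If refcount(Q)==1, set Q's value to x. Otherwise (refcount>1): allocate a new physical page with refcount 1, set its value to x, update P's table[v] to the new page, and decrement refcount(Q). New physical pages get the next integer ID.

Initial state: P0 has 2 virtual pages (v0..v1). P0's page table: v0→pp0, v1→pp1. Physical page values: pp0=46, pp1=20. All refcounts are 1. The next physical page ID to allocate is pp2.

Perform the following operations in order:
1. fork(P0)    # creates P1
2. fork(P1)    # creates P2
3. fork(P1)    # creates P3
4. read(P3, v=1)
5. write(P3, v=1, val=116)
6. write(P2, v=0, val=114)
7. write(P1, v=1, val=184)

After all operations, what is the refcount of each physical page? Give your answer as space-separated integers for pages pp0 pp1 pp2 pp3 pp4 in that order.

Op 1: fork(P0) -> P1. 2 ppages; refcounts: pp0:2 pp1:2
Op 2: fork(P1) -> P2. 2 ppages; refcounts: pp0:3 pp1:3
Op 3: fork(P1) -> P3. 2 ppages; refcounts: pp0:4 pp1:4
Op 4: read(P3, v1) -> 20. No state change.
Op 5: write(P3, v1, 116). refcount(pp1)=4>1 -> COPY to pp2. 3 ppages; refcounts: pp0:4 pp1:3 pp2:1
Op 6: write(P2, v0, 114). refcount(pp0)=4>1 -> COPY to pp3. 4 ppages; refcounts: pp0:3 pp1:3 pp2:1 pp3:1
Op 7: write(P1, v1, 184). refcount(pp1)=3>1 -> COPY to pp4. 5 ppages; refcounts: pp0:3 pp1:2 pp2:1 pp3:1 pp4:1

Answer: 3 2 1 1 1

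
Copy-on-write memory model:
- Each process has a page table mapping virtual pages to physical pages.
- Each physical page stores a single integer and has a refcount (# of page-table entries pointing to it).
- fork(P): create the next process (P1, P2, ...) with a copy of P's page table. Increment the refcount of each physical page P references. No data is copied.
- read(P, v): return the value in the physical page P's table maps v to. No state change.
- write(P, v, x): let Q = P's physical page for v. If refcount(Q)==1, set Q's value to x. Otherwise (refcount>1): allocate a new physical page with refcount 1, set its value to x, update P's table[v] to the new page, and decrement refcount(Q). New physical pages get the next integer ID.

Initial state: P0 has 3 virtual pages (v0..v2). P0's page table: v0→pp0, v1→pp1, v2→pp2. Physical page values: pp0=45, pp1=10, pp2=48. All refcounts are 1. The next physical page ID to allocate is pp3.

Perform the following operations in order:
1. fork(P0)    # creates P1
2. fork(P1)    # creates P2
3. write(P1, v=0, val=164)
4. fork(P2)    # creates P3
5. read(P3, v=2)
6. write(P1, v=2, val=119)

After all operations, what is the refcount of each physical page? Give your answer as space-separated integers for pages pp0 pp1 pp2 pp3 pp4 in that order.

Op 1: fork(P0) -> P1. 3 ppages; refcounts: pp0:2 pp1:2 pp2:2
Op 2: fork(P1) -> P2. 3 ppages; refcounts: pp0:3 pp1:3 pp2:3
Op 3: write(P1, v0, 164). refcount(pp0)=3>1 -> COPY to pp3. 4 ppages; refcounts: pp0:2 pp1:3 pp2:3 pp3:1
Op 4: fork(P2) -> P3. 4 ppages; refcounts: pp0:3 pp1:4 pp2:4 pp3:1
Op 5: read(P3, v2) -> 48. No state change.
Op 6: write(P1, v2, 119). refcount(pp2)=4>1 -> COPY to pp4. 5 ppages; refcounts: pp0:3 pp1:4 pp2:3 pp3:1 pp4:1

Answer: 3 4 3 1 1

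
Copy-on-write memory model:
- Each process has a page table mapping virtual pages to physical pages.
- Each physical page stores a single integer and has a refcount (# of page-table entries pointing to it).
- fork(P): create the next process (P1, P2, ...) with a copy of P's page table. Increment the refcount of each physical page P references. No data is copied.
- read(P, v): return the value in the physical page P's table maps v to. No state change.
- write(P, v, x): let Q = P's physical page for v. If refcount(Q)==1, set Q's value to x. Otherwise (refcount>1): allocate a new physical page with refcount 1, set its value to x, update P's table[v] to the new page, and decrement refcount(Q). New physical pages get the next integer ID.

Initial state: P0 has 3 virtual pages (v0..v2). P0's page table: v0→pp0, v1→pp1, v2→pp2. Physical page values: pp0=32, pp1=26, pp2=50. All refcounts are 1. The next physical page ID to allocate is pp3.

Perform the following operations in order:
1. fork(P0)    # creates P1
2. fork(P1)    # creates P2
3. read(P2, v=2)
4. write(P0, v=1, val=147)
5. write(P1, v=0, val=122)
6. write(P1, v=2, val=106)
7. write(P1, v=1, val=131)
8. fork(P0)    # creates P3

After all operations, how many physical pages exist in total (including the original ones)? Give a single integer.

Answer: 7

Derivation:
Op 1: fork(P0) -> P1. 3 ppages; refcounts: pp0:2 pp1:2 pp2:2
Op 2: fork(P1) -> P2. 3 ppages; refcounts: pp0:3 pp1:3 pp2:3
Op 3: read(P2, v2) -> 50. No state change.
Op 4: write(P0, v1, 147). refcount(pp1)=3>1 -> COPY to pp3. 4 ppages; refcounts: pp0:3 pp1:2 pp2:3 pp3:1
Op 5: write(P1, v0, 122). refcount(pp0)=3>1 -> COPY to pp4. 5 ppages; refcounts: pp0:2 pp1:2 pp2:3 pp3:1 pp4:1
Op 6: write(P1, v2, 106). refcount(pp2)=3>1 -> COPY to pp5. 6 ppages; refcounts: pp0:2 pp1:2 pp2:2 pp3:1 pp4:1 pp5:1
Op 7: write(P1, v1, 131). refcount(pp1)=2>1 -> COPY to pp6. 7 ppages; refcounts: pp0:2 pp1:1 pp2:2 pp3:1 pp4:1 pp5:1 pp6:1
Op 8: fork(P0) -> P3. 7 ppages; refcounts: pp0:3 pp1:1 pp2:3 pp3:2 pp4:1 pp5:1 pp6:1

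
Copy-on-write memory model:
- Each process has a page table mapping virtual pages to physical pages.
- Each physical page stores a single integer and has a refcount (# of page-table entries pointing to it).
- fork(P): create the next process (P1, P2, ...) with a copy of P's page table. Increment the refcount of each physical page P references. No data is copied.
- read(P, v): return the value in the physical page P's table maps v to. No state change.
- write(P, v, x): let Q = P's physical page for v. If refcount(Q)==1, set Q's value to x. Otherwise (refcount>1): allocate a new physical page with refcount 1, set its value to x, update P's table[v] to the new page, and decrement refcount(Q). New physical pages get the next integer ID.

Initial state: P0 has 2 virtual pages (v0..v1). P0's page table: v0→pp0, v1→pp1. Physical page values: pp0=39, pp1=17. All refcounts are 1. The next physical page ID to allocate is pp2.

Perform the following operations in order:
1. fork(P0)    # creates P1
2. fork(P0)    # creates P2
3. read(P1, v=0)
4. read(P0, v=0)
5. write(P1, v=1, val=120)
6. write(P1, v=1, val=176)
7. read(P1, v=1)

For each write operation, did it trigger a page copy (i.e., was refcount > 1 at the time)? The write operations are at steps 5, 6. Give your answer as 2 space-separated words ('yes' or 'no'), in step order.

Op 1: fork(P0) -> P1. 2 ppages; refcounts: pp0:2 pp1:2
Op 2: fork(P0) -> P2. 2 ppages; refcounts: pp0:3 pp1:3
Op 3: read(P1, v0) -> 39. No state change.
Op 4: read(P0, v0) -> 39. No state change.
Op 5: write(P1, v1, 120). refcount(pp1)=3>1 -> COPY to pp2. 3 ppages; refcounts: pp0:3 pp1:2 pp2:1
Op 6: write(P1, v1, 176). refcount(pp2)=1 -> write in place. 3 ppages; refcounts: pp0:3 pp1:2 pp2:1
Op 7: read(P1, v1) -> 176. No state change.

yes no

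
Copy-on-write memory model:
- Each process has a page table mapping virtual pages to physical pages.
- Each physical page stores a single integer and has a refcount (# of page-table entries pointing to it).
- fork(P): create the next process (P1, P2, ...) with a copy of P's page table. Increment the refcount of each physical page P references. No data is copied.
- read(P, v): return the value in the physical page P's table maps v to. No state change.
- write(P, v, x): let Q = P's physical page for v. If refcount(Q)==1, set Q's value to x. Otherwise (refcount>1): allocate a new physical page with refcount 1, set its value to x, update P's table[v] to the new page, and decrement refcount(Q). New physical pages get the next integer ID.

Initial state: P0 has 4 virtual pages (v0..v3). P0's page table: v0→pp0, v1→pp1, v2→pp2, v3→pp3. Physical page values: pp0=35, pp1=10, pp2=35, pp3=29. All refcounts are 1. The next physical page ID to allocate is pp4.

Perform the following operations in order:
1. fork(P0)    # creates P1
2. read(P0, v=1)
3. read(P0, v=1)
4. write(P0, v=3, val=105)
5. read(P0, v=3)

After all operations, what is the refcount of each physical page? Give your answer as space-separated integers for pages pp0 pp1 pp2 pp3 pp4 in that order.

Op 1: fork(P0) -> P1. 4 ppages; refcounts: pp0:2 pp1:2 pp2:2 pp3:2
Op 2: read(P0, v1) -> 10. No state change.
Op 3: read(P0, v1) -> 10. No state change.
Op 4: write(P0, v3, 105). refcount(pp3)=2>1 -> COPY to pp4. 5 ppages; refcounts: pp0:2 pp1:2 pp2:2 pp3:1 pp4:1
Op 5: read(P0, v3) -> 105. No state change.

Answer: 2 2 2 1 1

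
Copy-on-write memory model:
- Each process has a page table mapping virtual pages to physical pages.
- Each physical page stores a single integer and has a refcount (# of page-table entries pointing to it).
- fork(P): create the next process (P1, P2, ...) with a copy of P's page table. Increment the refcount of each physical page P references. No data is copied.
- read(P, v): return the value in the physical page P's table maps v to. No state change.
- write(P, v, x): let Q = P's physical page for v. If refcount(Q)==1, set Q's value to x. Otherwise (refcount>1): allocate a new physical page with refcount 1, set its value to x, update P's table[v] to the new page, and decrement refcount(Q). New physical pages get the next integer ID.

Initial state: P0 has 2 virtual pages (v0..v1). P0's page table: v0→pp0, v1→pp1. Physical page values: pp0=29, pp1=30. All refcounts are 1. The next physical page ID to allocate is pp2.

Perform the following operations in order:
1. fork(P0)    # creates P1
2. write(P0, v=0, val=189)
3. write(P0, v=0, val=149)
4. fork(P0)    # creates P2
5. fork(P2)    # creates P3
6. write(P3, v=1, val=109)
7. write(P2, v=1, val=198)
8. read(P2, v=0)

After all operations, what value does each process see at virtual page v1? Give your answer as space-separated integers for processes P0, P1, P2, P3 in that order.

Answer: 30 30 198 109

Derivation:
Op 1: fork(P0) -> P1. 2 ppages; refcounts: pp0:2 pp1:2
Op 2: write(P0, v0, 189). refcount(pp0)=2>1 -> COPY to pp2. 3 ppages; refcounts: pp0:1 pp1:2 pp2:1
Op 3: write(P0, v0, 149). refcount(pp2)=1 -> write in place. 3 ppages; refcounts: pp0:1 pp1:2 pp2:1
Op 4: fork(P0) -> P2. 3 ppages; refcounts: pp0:1 pp1:3 pp2:2
Op 5: fork(P2) -> P3. 3 ppages; refcounts: pp0:1 pp1:4 pp2:3
Op 6: write(P3, v1, 109). refcount(pp1)=4>1 -> COPY to pp3. 4 ppages; refcounts: pp0:1 pp1:3 pp2:3 pp3:1
Op 7: write(P2, v1, 198). refcount(pp1)=3>1 -> COPY to pp4. 5 ppages; refcounts: pp0:1 pp1:2 pp2:3 pp3:1 pp4:1
Op 8: read(P2, v0) -> 149. No state change.
P0: v1 -> pp1 = 30
P1: v1 -> pp1 = 30
P2: v1 -> pp4 = 198
P3: v1 -> pp3 = 109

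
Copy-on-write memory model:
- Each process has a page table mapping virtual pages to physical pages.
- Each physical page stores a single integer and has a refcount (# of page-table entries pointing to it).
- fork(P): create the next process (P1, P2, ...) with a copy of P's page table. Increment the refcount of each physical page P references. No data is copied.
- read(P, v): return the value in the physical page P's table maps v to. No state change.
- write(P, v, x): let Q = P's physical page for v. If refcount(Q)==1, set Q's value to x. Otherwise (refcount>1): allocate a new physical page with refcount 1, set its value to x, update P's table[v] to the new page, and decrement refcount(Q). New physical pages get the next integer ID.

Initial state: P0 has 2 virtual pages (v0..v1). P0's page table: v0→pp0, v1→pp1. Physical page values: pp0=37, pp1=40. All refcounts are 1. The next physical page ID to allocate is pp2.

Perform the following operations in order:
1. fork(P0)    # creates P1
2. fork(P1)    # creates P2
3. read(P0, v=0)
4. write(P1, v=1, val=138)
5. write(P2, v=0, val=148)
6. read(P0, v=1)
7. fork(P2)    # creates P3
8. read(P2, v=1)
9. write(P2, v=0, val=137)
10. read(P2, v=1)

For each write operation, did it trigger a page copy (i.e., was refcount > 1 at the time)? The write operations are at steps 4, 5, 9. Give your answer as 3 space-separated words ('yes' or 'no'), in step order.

Op 1: fork(P0) -> P1. 2 ppages; refcounts: pp0:2 pp1:2
Op 2: fork(P1) -> P2. 2 ppages; refcounts: pp0:3 pp1:3
Op 3: read(P0, v0) -> 37. No state change.
Op 4: write(P1, v1, 138). refcount(pp1)=3>1 -> COPY to pp2. 3 ppages; refcounts: pp0:3 pp1:2 pp2:1
Op 5: write(P2, v0, 148). refcount(pp0)=3>1 -> COPY to pp3. 4 ppages; refcounts: pp0:2 pp1:2 pp2:1 pp3:1
Op 6: read(P0, v1) -> 40. No state change.
Op 7: fork(P2) -> P3. 4 ppages; refcounts: pp0:2 pp1:3 pp2:1 pp3:2
Op 8: read(P2, v1) -> 40. No state change.
Op 9: write(P2, v0, 137). refcount(pp3)=2>1 -> COPY to pp4. 5 ppages; refcounts: pp0:2 pp1:3 pp2:1 pp3:1 pp4:1
Op 10: read(P2, v1) -> 40. No state change.

yes yes yes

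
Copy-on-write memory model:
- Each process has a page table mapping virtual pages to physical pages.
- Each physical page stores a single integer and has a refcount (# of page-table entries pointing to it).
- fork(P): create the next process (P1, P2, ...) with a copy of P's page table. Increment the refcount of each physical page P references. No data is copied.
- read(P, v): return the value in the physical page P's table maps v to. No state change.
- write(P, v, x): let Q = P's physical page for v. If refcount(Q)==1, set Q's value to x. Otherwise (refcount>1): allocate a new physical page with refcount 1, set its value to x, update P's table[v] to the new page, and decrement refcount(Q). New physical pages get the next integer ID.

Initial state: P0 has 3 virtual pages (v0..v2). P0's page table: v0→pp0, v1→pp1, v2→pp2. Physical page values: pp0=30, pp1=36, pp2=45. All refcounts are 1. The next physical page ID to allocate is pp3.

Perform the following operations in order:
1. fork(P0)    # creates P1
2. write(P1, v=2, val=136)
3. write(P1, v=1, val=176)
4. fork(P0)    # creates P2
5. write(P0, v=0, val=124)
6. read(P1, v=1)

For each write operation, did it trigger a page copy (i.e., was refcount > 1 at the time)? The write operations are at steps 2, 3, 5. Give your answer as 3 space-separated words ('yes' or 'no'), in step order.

Op 1: fork(P0) -> P1. 3 ppages; refcounts: pp0:2 pp1:2 pp2:2
Op 2: write(P1, v2, 136). refcount(pp2)=2>1 -> COPY to pp3. 4 ppages; refcounts: pp0:2 pp1:2 pp2:1 pp3:1
Op 3: write(P1, v1, 176). refcount(pp1)=2>1 -> COPY to pp4. 5 ppages; refcounts: pp0:2 pp1:1 pp2:1 pp3:1 pp4:1
Op 4: fork(P0) -> P2. 5 ppages; refcounts: pp0:3 pp1:2 pp2:2 pp3:1 pp4:1
Op 5: write(P0, v0, 124). refcount(pp0)=3>1 -> COPY to pp5. 6 ppages; refcounts: pp0:2 pp1:2 pp2:2 pp3:1 pp4:1 pp5:1
Op 6: read(P1, v1) -> 176. No state change.

yes yes yes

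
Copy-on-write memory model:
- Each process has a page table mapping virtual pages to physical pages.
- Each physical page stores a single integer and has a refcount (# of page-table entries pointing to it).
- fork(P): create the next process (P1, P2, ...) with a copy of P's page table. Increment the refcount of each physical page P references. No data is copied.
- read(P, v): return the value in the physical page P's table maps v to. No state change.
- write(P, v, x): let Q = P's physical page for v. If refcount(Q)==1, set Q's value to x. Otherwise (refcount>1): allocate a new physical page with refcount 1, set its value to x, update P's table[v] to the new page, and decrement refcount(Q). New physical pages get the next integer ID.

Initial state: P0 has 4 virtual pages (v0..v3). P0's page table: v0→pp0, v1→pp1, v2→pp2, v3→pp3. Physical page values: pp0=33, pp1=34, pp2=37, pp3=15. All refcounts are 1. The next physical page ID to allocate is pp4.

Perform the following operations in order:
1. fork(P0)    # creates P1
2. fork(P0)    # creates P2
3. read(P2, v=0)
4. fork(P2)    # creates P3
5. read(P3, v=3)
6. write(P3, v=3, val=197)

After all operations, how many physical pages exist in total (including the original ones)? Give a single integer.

Answer: 5

Derivation:
Op 1: fork(P0) -> P1. 4 ppages; refcounts: pp0:2 pp1:2 pp2:2 pp3:2
Op 2: fork(P0) -> P2. 4 ppages; refcounts: pp0:3 pp1:3 pp2:3 pp3:3
Op 3: read(P2, v0) -> 33. No state change.
Op 4: fork(P2) -> P3. 4 ppages; refcounts: pp0:4 pp1:4 pp2:4 pp3:4
Op 5: read(P3, v3) -> 15. No state change.
Op 6: write(P3, v3, 197). refcount(pp3)=4>1 -> COPY to pp4. 5 ppages; refcounts: pp0:4 pp1:4 pp2:4 pp3:3 pp4:1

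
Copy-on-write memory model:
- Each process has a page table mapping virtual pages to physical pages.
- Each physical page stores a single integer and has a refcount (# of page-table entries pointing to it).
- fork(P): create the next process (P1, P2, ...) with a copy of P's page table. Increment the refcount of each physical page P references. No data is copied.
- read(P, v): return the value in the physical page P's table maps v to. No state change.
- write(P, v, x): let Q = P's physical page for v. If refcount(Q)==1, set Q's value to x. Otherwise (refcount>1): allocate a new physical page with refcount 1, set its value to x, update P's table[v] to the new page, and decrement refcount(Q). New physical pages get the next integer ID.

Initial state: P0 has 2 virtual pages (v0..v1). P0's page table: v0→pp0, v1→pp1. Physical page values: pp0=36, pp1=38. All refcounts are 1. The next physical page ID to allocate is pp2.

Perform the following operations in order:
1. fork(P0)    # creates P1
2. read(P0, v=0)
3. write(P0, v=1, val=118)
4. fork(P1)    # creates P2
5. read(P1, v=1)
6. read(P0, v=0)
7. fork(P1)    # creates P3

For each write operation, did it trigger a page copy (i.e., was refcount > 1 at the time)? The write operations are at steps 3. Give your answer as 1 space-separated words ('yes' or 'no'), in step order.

Op 1: fork(P0) -> P1. 2 ppages; refcounts: pp0:2 pp1:2
Op 2: read(P0, v0) -> 36. No state change.
Op 3: write(P0, v1, 118). refcount(pp1)=2>1 -> COPY to pp2. 3 ppages; refcounts: pp0:2 pp1:1 pp2:1
Op 4: fork(P1) -> P2. 3 ppages; refcounts: pp0:3 pp1:2 pp2:1
Op 5: read(P1, v1) -> 38. No state change.
Op 6: read(P0, v0) -> 36. No state change.
Op 7: fork(P1) -> P3. 3 ppages; refcounts: pp0:4 pp1:3 pp2:1

yes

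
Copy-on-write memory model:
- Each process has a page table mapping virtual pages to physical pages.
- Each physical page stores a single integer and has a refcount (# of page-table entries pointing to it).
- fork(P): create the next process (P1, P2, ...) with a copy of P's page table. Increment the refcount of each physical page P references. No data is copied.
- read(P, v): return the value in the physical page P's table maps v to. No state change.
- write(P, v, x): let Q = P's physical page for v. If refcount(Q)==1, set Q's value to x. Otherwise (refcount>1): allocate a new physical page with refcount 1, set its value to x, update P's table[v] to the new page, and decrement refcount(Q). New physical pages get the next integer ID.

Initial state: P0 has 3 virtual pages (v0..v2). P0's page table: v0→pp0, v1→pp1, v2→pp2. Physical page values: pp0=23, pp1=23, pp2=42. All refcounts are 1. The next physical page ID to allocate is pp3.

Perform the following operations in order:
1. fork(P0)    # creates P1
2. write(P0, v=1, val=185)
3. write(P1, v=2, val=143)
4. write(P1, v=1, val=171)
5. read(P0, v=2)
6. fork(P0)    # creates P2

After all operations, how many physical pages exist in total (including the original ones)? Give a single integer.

Op 1: fork(P0) -> P1. 3 ppages; refcounts: pp0:2 pp1:2 pp2:2
Op 2: write(P0, v1, 185). refcount(pp1)=2>1 -> COPY to pp3. 4 ppages; refcounts: pp0:2 pp1:1 pp2:2 pp3:1
Op 3: write(P1, v2, 143). refcount(pp2)=2>1 -> COPY to pp4. 5 ppages; refcounts: pp0:2 pp1:1 pp2:1 pp3:1 pp4:1
Op 4: write(P1, v1, 171). refcount(pp1)=1 -> write in place. 5 ppages; refcounts: pp0:2 pp1:1 pp2:1 pp3:1 pp4:1
Op 5: read(P0, v2) -> 42. No state change.
Op 6: fork(P0) -> P2. 5 ppages; refcounts: pp0:3 pp1:1 pp2:2 pp3:2 pp4:1

Answer: 5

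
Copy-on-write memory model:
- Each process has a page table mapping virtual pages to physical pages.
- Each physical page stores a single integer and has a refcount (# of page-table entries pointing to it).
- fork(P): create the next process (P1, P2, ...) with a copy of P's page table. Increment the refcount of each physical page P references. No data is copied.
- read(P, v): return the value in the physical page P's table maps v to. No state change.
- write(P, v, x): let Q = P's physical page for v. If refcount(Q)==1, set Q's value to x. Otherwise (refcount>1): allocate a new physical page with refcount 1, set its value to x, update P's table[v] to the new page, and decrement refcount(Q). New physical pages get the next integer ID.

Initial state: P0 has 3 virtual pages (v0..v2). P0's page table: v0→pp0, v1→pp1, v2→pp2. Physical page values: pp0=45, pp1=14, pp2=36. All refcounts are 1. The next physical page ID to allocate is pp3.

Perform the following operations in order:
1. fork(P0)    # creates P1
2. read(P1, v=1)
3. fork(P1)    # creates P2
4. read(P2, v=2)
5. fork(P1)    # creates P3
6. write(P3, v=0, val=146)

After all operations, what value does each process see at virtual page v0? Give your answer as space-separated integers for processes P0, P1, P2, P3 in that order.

Op 1: fork(P0) -> P1. 3 ppages; refcounts: pp0:2 pp1:2 pp2:2
Op 2: read(P1, v1) -> 14. No state change.
Op 3: fork(P1) -> P2. 3 ppages; refcounts: pp0:3 pp1:3 pp2:3
Op 4: read(P2, v2) -> 36. No state change.
Op 5: fork(P1) -> P3. 3 ppages; refcounts: pp0:4 pp1:4 pp2:4
Op 6: write(P3, v0, 146). refcount(pp0)=4>1 -> COPY to pp3. 4 ppages; refcounts: pp0:3 pp1:4 pp2:4 pp3:1
P0: v0 -> pp0 = 45
P1: v0 -> pp0 = 45
P2: v0 -> pp0 = 45
P3: v0 -> pp3 = 146

Answer: 45 45 45 146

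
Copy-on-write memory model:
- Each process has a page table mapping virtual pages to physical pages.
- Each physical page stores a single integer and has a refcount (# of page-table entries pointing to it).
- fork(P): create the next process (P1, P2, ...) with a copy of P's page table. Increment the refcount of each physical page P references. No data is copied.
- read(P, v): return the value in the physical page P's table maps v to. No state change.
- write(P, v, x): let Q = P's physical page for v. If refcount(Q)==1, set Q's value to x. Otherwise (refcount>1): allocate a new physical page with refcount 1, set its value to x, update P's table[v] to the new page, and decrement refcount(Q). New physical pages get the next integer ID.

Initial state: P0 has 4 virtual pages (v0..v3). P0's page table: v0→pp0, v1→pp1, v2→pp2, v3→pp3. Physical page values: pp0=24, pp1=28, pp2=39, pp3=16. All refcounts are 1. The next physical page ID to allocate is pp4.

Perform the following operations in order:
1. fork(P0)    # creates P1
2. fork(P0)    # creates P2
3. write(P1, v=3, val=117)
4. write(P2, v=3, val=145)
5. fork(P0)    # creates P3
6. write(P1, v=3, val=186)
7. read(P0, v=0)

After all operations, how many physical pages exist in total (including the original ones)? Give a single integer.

Answer: 6

Derivation:
Op 1: fork(P0) -> P1. 4 ppages; refcounts: pp0:2 pp1:2 pp2:2 pp3:2
Op 2: fork(P0) -> P2. 4 ppages; refcounts: pp0:3 pp1:3 pp2:3 pp3:3
Op 3: write(P1, v3, 117). refcount(pp3)=3>1 -> COPY to pp4. 5 ppages; refcounts: pp0:3 pp1:3 pp2:3 pp3:2 pp4:1
Op 4: write(P2, v3, 145). refcount(pp3)=2>1 -> COPY to pp5. 6 ppages; refcounts: pp0:3 pp1:3 pp2:3 pp3:1 pp4:1 pp5:1
Op 5: fork(P0) -> P3. 6 ppages; refcounts: pp0:4 pp1:4 pp2:4 pp3:2 pp4:1 pp5:1
Op 6: write(P1, v3, 186). refcount(pp4)=1 -> write in place. 6 ppages; refcounts: pp0:4 pp1:4 pp2:4 pp3:2 pp4:1 pp5:1
Op 7: read(P0, v0) -> 24. No state change.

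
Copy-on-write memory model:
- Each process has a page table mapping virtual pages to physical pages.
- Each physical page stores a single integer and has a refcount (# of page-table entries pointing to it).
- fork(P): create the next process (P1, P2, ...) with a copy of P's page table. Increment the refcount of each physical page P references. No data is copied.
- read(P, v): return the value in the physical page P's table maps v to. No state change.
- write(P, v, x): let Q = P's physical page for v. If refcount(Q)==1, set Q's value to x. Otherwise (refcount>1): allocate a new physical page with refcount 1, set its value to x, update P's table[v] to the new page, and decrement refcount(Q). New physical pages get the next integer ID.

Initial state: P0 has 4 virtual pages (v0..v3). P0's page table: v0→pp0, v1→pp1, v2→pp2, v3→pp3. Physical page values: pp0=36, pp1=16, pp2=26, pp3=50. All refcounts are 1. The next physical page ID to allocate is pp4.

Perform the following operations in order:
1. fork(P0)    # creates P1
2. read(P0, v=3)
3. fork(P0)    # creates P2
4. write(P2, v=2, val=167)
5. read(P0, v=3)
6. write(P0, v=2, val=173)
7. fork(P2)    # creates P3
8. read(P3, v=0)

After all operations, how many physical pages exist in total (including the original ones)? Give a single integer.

Op 1: fork(P0) -> P1. 4 ppages; refcounts: pp0:2 pp1:2 pp2:2 pp3:2
Op 2: read(P0, v3) -> 50. No state change.
Op 3: fork(P0) -> P2. 4 ppages; refcounts: pp0:3 pp1:3 pp2:3 pp3:3
Op 4: write(P2, v2, 167). refcount(pp2)=3>1 -> COPY to pp4. 5 ppages; refcounts: pp0:3 pp1:3 pp2:2 pp3:3 pp4:1
Op 5: read(P0, v3) -> 50. No state change.
Op 6: write(P0, v2, 173). refcount(pp2)=2>1 -> COPY to pp5. 6 ppages; refcounts: pp0:3 pp1:3 pp2:1 pp3:3 pp4:1 pp5:1
Op 7: fork(P2) -> P3. 6 ppages; refcounts: pp0:4 pp1:4 pp2:1 pp3:4 pp4:2 pp5:1
Op 8: read(P3, v0) -> 36. No state change.

Answer: 6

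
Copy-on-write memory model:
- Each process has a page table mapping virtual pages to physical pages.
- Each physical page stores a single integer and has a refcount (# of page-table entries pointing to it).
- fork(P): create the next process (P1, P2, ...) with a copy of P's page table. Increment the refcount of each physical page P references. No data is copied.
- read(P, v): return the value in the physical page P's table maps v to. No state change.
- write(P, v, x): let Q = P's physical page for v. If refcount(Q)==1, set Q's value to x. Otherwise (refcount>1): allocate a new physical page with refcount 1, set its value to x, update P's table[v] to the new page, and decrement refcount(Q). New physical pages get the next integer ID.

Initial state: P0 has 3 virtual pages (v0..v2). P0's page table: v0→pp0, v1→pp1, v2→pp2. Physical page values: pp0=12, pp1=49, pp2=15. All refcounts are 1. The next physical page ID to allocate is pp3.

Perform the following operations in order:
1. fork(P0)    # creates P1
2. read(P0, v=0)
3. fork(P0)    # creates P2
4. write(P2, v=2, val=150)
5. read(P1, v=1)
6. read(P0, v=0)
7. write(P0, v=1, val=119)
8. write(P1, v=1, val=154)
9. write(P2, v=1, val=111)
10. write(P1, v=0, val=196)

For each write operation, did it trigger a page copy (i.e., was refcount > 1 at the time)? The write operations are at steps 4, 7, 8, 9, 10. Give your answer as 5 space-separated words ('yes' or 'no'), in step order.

Op 1: fork(P0) -> P1. 3 ppages; refcounts: pp0:2 pp1:2 pp2:2
Op 2: read(P0, v0) -> 12. No state change.
Op 3: fork(P0) -> P2. 3 ppages; refcounts: pp0:3 pp1:3 pp2:3
Op 4: write(P2, v2, 150). refcount(pp2)=3>1 -> COPY to pp3. 4 ppages; refcounts: pp0:3 pp1:3 pp2:2 pp3:1
Op 5: read(P1, v1) -> 49. No state change.
Op 6: read(P0, v0) -> 12. No state change.
Op 7: write(P0, v1, 119). refcount(pp1)=3>1 -> COPY to pp4. 5 ppages; refcounts: pp0:3 pp1:2 pp2:2 pp3:1 pp4:1
Op 8: write(P1, v1, 154). refcount(pp1)=2>1 -> COPY to pp5. 6 ppages; refcounts: pp0:3 pp1:1 pp2:2 pp3:1 pp4:1 pp5:1
Op 9: write(P2, v1, 111). refcount(pp1)=1 -> write in place. 6 ppages; refcounts: pp0:3 pp1:1 pp2:2 pp3:1 pp4:1 pp5:1
Op 10: write(P1, v0, 196). refcount(pp0)=3>1 -> COPY to pp6. 7 ppages; refcounts: pp0:2 pp1:1 pp2:2 pp3:1 pp4:1 pp5:1 pp6:1

yes yes yes no yes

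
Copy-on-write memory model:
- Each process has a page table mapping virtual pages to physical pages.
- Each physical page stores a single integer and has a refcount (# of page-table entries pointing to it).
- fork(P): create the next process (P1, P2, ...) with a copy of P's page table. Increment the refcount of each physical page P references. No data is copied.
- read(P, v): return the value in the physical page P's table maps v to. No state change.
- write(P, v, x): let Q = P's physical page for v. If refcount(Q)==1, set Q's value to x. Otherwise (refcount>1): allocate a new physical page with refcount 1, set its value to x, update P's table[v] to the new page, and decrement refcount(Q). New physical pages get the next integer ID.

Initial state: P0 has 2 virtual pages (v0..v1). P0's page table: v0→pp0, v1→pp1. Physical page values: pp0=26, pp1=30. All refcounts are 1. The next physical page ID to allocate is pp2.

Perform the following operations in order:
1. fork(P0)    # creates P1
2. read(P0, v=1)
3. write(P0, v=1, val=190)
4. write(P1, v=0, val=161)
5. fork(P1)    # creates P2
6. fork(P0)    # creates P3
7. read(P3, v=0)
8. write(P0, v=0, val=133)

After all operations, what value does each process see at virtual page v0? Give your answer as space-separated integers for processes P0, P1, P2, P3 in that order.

Answer: 133 161 161 26

Derivation:
Op 1: fork(P0) -> P1. 2 ppages; refcounts: pp0:2 pp1:2
Op 2: read(P0, v1) -> 30. No state change.
Op 3: write(P0, v1, 190). refcount(pp1)=2>1 -> COPY to pp2. 3 ppages; refcounts: pp0:2 pp1:1 pp2:1
Op 4: write(P1, v0, 161). refcount(pp0)=2>1 -> COPY to pp3. 4 ppages; refcounts: pp0:1 pp1:1 pp2:1 pp3:1
Op 5: fork(P1) -> P2. 4 ppages; refcounts: pp0:1 pp1:2 pp2:1 pp3:2
Op 6: fork(P0) -> P3. 4 ppages; refcounts: pp0:2 pp1:2 pp2:2 pp3:2
Op 7: read(P3, v0) -> 26. No state change.
Op 8: write(P0, v0, 133). refcount(pp0)=2>1 -> COPY to pp4. 5 ppages; refcounts: pp0:1 pp1:2 pp2:2 pp3:2 pp4:1
P0: v0 -> pp4 = 133
P1: v0 -> pp3 = 161
P2: v0 -> pp3 = 161
P3: v0 -> pp0 = 26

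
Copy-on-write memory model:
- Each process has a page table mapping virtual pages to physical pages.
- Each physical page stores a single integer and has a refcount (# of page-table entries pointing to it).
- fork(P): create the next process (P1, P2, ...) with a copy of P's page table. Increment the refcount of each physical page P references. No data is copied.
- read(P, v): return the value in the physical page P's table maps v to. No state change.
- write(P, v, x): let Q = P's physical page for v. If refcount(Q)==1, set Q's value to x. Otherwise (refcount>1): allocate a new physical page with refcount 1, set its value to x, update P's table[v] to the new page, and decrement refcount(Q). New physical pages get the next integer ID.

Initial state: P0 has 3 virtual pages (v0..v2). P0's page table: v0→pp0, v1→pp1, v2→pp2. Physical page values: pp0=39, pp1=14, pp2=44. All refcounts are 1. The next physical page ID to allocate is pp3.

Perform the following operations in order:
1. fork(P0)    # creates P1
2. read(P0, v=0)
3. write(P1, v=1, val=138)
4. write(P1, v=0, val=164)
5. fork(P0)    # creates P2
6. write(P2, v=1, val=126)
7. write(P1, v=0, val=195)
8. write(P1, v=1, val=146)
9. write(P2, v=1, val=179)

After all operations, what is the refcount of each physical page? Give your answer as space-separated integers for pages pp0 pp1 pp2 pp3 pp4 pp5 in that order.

Op 1: fork(P0) -> P1. 3 ppages; refcounts: pp0:2 pp1:2 pp2:2
Op 2: read(P0, v0) -> 39. No state change.
Op 3: write(P1, v1, 138). refcount(pp1)=2>1 -> COPY to pp3. 4 ppages; refcounts: pp0:2 pp1:1 pp2:2 pp3:1
Op 4: write(P1, v0, 164). refcount(pp0)=2>1 -> COPY to pp4. 5 ppages; refcounts: pp0:1 pp1:1 pp2:2 pp3:1 pp4:1
Op 5: fork(P0) -> P2. 5 ppages; refcounts: pp0:2 pp1:2 pp2:3 pp3:1 pp4:1
Op 6: write(P2, v1, 126). refcount(pp1)=2>1 -> COPY to pp5. 6 ppages; refcounts: pp0:2 pp1:1 pp2:3 pp3:1 pp4:1 pp5:1
Op 7: write(P1, v0, 195). refcount(pp4)=1 -> write in place. 6 ppages; refcounts: pp0:2 pp1:1 pp2:3 pp3:1 pp4:1 pp5:1
Op 8: write(P1, v1, 146). refcount(pp3)=1 -> write in place. 6 ppages; refcounts: pp0:2 pp1:1 pp2:3 pp3:1 pp4:1 pp5:1
Op 9: write(P2, v1, 179). refcount(pp5)=1 -> write in place. 6 ppages; refcounts: pp0:2 pp1:1 pp2:3 pp3:1 pp4:1 pp5:1

Answer: 2 1 3 1 1 1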